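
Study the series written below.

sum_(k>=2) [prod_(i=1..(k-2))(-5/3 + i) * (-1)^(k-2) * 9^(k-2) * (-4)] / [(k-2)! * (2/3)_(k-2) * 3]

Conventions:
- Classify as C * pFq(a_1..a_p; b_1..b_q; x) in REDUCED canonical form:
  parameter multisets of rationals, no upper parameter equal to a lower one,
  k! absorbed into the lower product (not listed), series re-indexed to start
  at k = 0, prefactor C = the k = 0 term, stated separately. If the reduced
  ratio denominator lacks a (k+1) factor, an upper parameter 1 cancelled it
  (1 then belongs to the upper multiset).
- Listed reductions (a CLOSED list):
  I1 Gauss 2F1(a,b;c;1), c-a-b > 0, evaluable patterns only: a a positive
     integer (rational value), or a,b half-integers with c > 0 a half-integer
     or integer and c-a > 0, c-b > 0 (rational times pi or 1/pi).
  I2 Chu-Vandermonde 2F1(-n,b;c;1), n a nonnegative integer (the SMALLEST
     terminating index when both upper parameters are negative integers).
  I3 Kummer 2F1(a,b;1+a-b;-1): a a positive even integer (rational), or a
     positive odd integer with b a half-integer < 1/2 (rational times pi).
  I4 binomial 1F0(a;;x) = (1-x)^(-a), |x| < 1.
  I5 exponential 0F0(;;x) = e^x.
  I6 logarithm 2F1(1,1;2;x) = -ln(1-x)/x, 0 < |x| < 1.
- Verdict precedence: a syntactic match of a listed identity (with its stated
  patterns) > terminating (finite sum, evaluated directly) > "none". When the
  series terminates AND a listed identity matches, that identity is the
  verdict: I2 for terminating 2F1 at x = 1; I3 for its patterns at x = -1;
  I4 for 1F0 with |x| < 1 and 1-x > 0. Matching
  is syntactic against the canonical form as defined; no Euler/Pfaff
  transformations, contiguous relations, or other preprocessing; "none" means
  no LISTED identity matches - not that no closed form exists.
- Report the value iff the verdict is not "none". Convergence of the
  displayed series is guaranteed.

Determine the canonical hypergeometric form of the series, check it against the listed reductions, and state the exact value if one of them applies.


x = -9 here; the reduced form reads 1F1, upper {-2/3}, lower {2/3}, C = -4/3. Verdict: none. Every listed pattern misses the 1F1 form at -9, upper {-2/3}.

The tell: with t_0 = -4/3, the constant factors (C = -4/3) combine into one prefactor.
Adjacent-term ratio: r(k) = (-9) * (k-2/3) / [(k+2/3) (k+1)] - rational in k, leading ratio (-9); with t_0 = -4/3, classification follows.


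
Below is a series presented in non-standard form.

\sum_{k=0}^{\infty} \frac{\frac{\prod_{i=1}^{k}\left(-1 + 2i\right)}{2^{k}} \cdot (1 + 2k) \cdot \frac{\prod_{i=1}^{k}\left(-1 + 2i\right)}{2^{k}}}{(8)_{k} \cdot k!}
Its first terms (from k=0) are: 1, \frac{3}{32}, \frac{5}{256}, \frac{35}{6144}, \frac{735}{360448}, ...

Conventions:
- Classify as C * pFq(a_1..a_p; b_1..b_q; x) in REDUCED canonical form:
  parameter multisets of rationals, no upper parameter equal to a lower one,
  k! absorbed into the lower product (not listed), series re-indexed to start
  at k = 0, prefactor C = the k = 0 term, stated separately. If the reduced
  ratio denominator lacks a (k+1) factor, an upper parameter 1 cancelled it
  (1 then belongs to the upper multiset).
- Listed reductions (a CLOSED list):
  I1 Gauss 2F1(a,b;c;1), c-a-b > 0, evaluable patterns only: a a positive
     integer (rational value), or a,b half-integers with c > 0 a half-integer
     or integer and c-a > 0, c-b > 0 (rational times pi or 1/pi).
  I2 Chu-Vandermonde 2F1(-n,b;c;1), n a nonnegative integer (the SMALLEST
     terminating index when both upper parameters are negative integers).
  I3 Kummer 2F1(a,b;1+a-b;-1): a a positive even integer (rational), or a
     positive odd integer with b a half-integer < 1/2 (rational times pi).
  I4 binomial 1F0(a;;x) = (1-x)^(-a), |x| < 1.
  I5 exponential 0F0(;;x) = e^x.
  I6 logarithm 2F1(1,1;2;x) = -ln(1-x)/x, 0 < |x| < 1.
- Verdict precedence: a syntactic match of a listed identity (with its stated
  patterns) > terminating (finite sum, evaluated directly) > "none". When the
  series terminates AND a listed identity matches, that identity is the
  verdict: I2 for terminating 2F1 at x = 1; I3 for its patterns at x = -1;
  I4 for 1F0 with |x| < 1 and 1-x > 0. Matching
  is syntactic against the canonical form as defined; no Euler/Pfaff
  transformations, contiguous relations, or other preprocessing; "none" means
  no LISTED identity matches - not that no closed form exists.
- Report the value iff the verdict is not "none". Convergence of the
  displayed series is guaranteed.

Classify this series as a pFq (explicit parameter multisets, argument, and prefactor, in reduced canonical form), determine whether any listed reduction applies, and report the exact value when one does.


With C = 1: the canonical form is 2F1(\frac{1}{2}, \frac{3}{2}; 8; 1). Verdict: Gauss (I1, half-integer pattern) applies (x = 1; upper {\frac{1}{2}, \frac{3}{2}} half-integers, c = 8 in the evaluable pattern). Its exact value is \frac{1048576}{297297} / \pi.

Structural cue: t_0 being 1, the (2k+1) factor (C = 1, x = 1) shifts (1/2)_k to (3/2)_k.
Consecutive-term ratio: r(k) = 1 * (k+\frac{1}{2}) (k+\frac{3}{2}) / [(k+8) (k+1)] - poly over poly, x = 1 from leading terms; C = 1 at k = 0.


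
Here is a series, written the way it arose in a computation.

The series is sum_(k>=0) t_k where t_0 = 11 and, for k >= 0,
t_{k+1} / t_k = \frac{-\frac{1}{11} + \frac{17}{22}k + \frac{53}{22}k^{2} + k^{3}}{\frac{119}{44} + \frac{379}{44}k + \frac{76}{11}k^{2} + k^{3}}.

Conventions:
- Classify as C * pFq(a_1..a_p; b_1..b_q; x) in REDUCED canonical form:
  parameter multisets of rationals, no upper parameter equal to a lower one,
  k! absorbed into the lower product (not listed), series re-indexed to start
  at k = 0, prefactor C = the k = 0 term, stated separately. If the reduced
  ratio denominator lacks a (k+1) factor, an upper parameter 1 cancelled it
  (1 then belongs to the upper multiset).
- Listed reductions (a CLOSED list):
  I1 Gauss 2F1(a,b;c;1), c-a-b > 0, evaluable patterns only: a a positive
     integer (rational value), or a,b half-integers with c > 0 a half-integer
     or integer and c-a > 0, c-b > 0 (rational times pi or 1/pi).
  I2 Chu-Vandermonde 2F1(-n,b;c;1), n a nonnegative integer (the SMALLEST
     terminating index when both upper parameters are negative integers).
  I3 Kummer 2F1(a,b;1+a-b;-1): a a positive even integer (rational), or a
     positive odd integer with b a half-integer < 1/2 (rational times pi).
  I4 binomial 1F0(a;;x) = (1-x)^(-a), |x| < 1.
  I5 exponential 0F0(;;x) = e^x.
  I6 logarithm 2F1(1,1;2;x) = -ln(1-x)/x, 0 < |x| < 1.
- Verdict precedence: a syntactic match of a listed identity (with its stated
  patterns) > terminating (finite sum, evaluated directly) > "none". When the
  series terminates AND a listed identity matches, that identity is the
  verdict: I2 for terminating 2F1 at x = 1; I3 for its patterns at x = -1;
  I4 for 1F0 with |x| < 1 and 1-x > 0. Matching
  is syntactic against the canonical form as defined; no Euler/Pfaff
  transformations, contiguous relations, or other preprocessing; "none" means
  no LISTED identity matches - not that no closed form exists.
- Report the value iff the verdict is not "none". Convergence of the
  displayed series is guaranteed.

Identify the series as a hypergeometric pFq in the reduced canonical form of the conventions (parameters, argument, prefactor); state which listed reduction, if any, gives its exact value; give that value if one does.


x = 1 here; the reduced form reads 2F1, upper {-\frac{1}{11}, 2}, lower {\frac{119}{22}}, C = 11. Verdict: this is the Gauss summation I1 (x = 1: the Gamma ratio telescopes since c-a-b = 7/2 > 0 and a = 2 in Z>0). Exact value: \frac{2425}{231}.

First insight: t_0 being 11, the ratio is unreduced: k + 1/2 divides both sides (prefactor 11).
Term ratio: r(k) = 1 * (k-\frac{1}{11}) (k+2) / [(k+\frac{119}{22}) (k+1)] - rational in k. x = 1; t_0 = 11; negate the roots.


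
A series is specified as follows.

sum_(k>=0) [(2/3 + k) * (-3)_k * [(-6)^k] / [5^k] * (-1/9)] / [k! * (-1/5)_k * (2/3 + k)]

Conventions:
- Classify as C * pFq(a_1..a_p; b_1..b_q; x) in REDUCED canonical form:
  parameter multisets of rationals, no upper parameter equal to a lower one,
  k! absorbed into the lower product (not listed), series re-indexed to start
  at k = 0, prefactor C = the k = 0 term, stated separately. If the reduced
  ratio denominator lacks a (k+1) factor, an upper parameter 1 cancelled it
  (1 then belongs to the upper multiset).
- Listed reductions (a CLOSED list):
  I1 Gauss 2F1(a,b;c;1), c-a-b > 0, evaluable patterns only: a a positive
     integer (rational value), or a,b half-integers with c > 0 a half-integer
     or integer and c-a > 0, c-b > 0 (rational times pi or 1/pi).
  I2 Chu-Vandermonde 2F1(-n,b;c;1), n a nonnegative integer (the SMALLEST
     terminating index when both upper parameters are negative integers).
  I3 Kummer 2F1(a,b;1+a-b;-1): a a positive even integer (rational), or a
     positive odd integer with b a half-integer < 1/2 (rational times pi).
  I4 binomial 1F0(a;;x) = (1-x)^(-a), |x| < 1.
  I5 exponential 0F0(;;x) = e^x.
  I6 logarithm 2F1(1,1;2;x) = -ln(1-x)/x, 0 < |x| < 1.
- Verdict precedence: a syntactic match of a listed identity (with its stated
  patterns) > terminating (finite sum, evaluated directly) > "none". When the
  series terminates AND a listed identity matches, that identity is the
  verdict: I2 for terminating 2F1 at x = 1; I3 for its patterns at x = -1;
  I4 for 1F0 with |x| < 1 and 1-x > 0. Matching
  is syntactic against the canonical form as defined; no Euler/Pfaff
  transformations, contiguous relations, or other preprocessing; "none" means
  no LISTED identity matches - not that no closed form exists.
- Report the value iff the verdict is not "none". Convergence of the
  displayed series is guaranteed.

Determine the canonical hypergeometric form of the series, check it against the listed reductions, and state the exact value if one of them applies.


First insight: with t_0 = -1/9, the two geometric factors (C = -1/9, x = -6/5) combine into one argument.
Consecutive-term ratio: r(k) = (-6/5) * (k-3) / [(k-1/5) (k+1)] - poly over poly, x = (-6/5) from leading terms; C = -1/9 at k = 0.

x = -6/5 here; the reduced form reads 1F1, upper {-3}, lower {-1/5}, C = -1/9. Verdict: terminating. With -3 upstairs the series is a 4-term polynomial sum; evaluated term by term. Hence: 50/9.


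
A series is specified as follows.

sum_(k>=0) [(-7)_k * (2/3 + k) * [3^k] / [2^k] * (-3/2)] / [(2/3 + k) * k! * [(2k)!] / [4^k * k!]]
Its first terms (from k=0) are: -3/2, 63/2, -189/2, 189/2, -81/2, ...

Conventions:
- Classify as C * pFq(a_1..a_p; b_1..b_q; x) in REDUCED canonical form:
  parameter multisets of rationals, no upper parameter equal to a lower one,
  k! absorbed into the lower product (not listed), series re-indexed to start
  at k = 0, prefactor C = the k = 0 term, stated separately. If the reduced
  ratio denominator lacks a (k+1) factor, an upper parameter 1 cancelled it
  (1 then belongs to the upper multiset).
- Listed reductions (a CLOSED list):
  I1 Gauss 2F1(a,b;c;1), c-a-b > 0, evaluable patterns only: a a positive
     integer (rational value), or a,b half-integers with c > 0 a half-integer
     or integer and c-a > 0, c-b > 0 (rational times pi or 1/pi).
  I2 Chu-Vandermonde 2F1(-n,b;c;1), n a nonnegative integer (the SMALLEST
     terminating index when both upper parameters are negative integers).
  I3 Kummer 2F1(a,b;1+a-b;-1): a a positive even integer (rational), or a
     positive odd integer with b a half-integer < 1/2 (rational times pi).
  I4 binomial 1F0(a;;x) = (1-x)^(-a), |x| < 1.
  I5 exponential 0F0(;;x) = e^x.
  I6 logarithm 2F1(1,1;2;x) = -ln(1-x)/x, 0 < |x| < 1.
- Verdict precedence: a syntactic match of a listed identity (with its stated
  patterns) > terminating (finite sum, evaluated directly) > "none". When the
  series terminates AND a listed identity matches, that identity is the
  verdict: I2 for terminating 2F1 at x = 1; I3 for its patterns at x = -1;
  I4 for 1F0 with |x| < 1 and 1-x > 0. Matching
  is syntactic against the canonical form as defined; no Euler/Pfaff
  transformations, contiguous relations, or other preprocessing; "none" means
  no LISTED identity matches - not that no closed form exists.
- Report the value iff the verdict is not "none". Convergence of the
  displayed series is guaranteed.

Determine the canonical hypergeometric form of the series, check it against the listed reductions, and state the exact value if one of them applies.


With C = -3/2: the canonical form is 1F1(-7; 1/2; 3/2). Verdict: terminating - the sum ends at index 7 because -7 is a negative integer; exact evaluation follows. Hence: -1416/455.

The tell: t_0 = -3/2 here, and the two k-th powers (prefactor -3/2) combine into one argument.
Term ratio: r(k) = (3/2) * (k-7) / [(k+1/2) (k+1)] - rational in k, leading ratio (3/2); with t_0 = -3/2, classification follows.


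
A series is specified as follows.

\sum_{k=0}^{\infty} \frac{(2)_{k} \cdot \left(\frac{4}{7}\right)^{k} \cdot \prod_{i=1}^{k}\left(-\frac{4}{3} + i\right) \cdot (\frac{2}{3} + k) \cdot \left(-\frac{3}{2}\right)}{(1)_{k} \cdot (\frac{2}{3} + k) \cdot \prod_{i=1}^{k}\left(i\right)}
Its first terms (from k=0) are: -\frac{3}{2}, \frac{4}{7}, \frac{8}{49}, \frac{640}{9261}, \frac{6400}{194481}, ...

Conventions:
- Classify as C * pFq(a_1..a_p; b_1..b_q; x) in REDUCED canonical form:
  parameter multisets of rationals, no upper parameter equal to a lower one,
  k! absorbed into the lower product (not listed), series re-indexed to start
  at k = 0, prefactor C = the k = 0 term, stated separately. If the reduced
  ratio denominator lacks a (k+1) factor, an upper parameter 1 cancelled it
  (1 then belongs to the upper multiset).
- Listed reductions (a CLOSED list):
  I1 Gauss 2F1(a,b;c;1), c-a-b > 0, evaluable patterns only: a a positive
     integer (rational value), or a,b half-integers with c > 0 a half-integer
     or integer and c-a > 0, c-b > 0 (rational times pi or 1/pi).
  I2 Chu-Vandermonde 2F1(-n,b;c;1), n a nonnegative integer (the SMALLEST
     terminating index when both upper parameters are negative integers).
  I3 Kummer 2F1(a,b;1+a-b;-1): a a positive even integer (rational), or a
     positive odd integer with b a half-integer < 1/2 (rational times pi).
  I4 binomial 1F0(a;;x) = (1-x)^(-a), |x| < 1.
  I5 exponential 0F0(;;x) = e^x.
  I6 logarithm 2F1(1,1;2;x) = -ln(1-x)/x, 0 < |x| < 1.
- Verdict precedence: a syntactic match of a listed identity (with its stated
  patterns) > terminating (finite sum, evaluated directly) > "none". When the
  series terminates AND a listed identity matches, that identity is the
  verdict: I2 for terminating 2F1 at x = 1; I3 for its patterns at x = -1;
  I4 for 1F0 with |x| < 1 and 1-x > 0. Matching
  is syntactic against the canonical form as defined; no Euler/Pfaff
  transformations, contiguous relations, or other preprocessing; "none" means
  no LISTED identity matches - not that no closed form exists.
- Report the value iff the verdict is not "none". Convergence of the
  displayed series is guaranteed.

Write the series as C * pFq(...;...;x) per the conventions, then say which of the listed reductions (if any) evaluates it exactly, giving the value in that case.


x = \frac{4}{7} here; the reduced form reads 2F1, upper {-\frac{1}{3}, 2}, lower {1}, C = -\frac{3}{2}. Verdict: none - at argument \frac{4}{7} the multisets {-\frac{1}{3}, 2} ; {1} match no listed identity.

Key observation: from the first term -\frac{3}{2}: the product of the first k integers (C = -3/2, x = 4/7) is k!.
Consecutive-term ratio: r(k) = \frac{4}{7} * (k-\frac{1}{3}) (k+2) / [(k+1) (k+1)] - rational in k. x = \frac{4}{7}; t_0 = -\frac{3}{2}; negate the roots.


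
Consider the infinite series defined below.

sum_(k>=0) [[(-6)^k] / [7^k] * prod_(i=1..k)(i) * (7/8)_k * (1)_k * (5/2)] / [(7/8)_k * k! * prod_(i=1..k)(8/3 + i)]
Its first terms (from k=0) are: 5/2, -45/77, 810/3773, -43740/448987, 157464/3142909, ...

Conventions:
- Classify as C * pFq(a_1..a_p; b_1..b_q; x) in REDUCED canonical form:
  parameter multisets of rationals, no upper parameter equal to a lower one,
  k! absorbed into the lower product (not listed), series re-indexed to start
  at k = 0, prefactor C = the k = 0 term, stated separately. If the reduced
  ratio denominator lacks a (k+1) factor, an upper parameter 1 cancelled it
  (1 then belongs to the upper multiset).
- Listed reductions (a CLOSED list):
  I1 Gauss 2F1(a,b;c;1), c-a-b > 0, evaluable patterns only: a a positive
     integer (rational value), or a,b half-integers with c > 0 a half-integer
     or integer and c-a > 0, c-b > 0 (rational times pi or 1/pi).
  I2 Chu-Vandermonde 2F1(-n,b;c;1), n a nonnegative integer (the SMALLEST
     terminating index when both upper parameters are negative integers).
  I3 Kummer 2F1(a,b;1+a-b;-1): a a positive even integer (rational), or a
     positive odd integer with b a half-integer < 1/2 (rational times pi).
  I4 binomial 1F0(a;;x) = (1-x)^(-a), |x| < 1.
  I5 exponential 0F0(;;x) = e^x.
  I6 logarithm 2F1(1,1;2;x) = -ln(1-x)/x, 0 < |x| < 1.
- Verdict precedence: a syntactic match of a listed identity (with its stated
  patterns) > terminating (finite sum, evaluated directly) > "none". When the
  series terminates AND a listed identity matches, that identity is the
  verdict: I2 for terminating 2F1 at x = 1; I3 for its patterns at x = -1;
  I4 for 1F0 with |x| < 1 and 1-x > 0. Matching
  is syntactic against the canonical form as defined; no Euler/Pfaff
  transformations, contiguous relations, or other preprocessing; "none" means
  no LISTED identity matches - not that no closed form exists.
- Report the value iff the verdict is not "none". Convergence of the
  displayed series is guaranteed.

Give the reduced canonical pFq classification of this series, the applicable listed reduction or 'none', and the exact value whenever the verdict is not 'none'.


Reduced: x = -6/7, 2F1, upper = {1, 1}, lower = {11/3}, C = 5/2. Verdict: none. Every listed pattern misses the 2F1 form at -6/7, upper {1, 1}.

Key observation: t_0 = 5/2 here, and the two geometric factors (C = 5/2, x = -6/7) combine into one argument.
Step ratio: r(k) = (-6/7) * (k+1) (k+1) / [(k+11/3) (k+1)] - rational; roots negated = parameters, x = (-6/7), C = 5/2.


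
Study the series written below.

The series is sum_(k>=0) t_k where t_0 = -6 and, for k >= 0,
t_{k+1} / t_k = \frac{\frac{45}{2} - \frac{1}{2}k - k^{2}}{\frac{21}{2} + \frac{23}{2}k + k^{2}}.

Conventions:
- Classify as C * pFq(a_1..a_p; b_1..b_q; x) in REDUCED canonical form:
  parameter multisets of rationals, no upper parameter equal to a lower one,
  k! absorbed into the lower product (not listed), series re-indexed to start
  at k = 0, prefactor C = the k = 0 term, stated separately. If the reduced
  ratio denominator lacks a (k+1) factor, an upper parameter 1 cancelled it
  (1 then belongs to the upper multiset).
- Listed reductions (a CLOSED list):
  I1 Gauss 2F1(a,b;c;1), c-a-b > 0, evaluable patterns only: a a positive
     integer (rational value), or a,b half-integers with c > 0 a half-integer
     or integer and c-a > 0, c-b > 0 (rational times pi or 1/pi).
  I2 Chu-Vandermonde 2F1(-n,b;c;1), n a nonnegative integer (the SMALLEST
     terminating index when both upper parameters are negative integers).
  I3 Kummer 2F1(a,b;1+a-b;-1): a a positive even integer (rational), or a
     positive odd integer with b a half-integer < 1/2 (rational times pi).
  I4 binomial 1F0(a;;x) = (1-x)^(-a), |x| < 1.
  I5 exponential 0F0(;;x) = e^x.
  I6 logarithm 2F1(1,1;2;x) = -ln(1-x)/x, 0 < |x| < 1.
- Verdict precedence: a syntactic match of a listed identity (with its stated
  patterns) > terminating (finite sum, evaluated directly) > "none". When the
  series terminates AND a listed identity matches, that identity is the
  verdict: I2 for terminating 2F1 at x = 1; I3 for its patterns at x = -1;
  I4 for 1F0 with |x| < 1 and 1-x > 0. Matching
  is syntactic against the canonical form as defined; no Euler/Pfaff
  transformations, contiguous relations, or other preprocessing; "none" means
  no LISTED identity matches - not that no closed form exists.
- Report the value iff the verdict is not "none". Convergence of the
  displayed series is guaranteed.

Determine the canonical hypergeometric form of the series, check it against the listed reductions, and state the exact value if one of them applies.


Prefactor -6, argument -1: 2F1 with upper {-\frac{9}{2}, 5} over lower {\frac{21}{2}}. Verdict: Kummer (I3) fires (x = -1; c = \frac{21}{2} equals 1+a-b for upper {-\frac{9}{2}, 5}: listed pattern). Its exact value is \left(-\frac{6235515}{524288}\right) \cdot \pi.

Key observation: t_0 = -6 here, and the expanded ratio factors over Q; prefactor -6, roots give parameters.
Consecutive-term ratio: r(k) = -1 * (k-\frac{9}{2}) (k+5) / [(k+\frac{21}{2}) (k+1)] - poly over poly, x = -1 from leading terms; C = -6 at k = 0.


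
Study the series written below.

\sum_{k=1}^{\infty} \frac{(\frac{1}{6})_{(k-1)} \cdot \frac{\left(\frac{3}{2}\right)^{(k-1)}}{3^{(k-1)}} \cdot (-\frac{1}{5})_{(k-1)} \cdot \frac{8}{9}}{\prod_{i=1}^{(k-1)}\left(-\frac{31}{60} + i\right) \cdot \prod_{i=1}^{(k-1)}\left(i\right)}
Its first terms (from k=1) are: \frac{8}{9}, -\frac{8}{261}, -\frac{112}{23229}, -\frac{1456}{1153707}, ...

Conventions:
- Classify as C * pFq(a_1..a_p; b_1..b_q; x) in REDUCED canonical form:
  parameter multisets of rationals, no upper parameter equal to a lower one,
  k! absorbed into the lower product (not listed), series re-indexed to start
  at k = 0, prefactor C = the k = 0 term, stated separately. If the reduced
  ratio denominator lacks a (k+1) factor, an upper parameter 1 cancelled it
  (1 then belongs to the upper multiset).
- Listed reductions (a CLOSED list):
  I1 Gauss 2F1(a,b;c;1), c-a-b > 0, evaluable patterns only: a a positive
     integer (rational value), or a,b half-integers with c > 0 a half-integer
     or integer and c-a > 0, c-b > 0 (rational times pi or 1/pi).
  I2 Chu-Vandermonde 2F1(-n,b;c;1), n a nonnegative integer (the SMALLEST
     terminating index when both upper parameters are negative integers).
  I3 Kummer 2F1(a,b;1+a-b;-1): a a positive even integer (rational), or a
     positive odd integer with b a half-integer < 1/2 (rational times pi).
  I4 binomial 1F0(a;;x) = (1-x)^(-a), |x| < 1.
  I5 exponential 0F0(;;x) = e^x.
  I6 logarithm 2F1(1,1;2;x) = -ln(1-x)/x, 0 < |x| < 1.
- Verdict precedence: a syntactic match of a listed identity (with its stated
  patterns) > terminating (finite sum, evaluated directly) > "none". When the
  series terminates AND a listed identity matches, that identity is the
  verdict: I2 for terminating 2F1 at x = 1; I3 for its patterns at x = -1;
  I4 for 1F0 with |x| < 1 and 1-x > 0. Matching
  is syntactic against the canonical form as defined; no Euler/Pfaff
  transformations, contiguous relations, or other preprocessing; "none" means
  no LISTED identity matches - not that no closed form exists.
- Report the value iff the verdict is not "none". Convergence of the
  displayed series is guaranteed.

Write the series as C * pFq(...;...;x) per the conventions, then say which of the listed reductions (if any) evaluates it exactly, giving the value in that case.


Reduced: x = \frac{1}{2}, 2F1, upper = {-\frac{1}{5}, \frac{1}{6}}, lower = {\frac{29}{60}}, C = \frac{8}{9}. Verdict: none here - no I1-I6 shape fits x = \frac{1}{2} with lower {\frac{29}{60}}.

The tell: x = \frac{1}{2} and the lower running product (C = 8/9) is a rising factorial.
Adjacent-term ratio: r(k) = \frac{1}{2} * (k-\frac{1}{5}) (k+\frac{1}{6}) / [(k+\frac{29}{60}) (k+1)] - rational in k, leading ratio \frac{1}{2}; with t_0 = \frac{8}{9}, classification follows.


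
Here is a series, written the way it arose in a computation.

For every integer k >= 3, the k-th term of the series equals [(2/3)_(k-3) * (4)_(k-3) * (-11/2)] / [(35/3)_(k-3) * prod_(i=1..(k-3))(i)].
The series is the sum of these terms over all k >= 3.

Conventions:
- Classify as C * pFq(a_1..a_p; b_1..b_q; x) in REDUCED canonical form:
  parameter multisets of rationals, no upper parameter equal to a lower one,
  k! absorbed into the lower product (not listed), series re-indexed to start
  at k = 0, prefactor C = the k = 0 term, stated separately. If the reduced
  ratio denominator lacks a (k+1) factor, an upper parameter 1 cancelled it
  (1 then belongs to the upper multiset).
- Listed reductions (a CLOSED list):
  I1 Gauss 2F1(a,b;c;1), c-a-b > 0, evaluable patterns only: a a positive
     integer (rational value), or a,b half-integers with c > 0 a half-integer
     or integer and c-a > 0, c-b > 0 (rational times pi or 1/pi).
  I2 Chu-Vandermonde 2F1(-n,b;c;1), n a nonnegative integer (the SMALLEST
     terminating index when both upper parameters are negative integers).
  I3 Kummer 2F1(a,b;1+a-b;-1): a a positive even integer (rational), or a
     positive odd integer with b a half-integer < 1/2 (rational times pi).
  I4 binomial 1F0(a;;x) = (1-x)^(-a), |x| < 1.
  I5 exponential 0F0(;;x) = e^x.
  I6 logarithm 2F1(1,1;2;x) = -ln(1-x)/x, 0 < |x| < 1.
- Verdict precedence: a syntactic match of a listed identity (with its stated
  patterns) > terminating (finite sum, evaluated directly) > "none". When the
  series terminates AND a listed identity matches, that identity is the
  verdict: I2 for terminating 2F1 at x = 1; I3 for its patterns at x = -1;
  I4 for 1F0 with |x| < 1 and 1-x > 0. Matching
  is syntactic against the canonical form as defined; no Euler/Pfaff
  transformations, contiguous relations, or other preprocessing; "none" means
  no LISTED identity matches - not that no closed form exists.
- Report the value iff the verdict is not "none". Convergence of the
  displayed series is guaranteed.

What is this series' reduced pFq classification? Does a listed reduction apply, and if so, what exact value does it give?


Reduced: x = 1, 2F1, upper = {2/3, 4}, lower = {35/3}, C = -11/2. Verdict: Gauss (I1, integer-parameter pattern) fires (x = 1: the Gamma ratio telescopes since c-a-b = 7 > 0 and a = 4 in Z>0). Exact value: -190762/25515.

First insight: t_0 = -11/2 here, and the product of the first k integers (C = -11/2, x = 1) is k!.
Term ratio: r(k) = 1 * (k+2/3) (k+4) / [(k+35/3) (k+1)] - rational in k. x = 1; t_0 = -11/2; negate the roots.


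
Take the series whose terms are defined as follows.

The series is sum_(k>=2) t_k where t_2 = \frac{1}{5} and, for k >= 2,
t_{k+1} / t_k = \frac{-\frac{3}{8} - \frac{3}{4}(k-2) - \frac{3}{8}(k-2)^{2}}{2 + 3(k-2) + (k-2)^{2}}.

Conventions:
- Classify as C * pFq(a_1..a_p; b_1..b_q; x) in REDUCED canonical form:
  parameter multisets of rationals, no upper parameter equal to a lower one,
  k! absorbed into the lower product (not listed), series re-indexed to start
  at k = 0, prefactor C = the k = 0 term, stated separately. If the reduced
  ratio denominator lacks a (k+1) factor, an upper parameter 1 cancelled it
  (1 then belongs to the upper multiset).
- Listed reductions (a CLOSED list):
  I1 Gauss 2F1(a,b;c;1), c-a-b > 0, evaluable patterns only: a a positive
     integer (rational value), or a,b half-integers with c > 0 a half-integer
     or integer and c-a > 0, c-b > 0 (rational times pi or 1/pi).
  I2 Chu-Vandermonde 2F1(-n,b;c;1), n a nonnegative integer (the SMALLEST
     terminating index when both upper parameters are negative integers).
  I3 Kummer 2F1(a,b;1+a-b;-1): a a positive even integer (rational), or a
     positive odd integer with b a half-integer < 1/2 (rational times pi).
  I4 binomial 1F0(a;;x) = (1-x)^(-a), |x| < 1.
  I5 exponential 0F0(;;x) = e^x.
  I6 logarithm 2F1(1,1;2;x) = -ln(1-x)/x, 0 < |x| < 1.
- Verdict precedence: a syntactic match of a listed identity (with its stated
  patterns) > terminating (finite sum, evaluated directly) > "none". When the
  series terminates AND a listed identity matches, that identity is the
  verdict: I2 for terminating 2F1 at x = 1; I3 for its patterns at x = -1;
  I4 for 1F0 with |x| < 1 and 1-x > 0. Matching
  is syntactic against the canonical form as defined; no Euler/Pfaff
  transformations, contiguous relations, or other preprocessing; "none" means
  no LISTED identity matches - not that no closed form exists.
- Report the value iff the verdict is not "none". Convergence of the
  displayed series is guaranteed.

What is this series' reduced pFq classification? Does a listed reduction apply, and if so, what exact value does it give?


Reduced: x = -\frac{3}{8}, 2F1, upper = {1, 1}, lower = {2}, C = \frac{1}{5}. Verdict: this is the I6 logarithm reduction (the logarithm: parameters (1,1;2), x = -\frac{3}{8}). Value: \frac{8}{15} \cdot \ln\left(\frac{11}{8}\right).

Key observation: t_0 = \frac{1}{5} here, and roots of the ratio polynomials (prefactor 1/5) are the negated parameters.
Term ratio: r(k) = -\frac{3}{8} * (k+1) (k+1) / [(k+2) (k+1)] - poly over poly, x = -\frac{3}{8} from leading terms; C = \frac{1}{5} at k = 0.


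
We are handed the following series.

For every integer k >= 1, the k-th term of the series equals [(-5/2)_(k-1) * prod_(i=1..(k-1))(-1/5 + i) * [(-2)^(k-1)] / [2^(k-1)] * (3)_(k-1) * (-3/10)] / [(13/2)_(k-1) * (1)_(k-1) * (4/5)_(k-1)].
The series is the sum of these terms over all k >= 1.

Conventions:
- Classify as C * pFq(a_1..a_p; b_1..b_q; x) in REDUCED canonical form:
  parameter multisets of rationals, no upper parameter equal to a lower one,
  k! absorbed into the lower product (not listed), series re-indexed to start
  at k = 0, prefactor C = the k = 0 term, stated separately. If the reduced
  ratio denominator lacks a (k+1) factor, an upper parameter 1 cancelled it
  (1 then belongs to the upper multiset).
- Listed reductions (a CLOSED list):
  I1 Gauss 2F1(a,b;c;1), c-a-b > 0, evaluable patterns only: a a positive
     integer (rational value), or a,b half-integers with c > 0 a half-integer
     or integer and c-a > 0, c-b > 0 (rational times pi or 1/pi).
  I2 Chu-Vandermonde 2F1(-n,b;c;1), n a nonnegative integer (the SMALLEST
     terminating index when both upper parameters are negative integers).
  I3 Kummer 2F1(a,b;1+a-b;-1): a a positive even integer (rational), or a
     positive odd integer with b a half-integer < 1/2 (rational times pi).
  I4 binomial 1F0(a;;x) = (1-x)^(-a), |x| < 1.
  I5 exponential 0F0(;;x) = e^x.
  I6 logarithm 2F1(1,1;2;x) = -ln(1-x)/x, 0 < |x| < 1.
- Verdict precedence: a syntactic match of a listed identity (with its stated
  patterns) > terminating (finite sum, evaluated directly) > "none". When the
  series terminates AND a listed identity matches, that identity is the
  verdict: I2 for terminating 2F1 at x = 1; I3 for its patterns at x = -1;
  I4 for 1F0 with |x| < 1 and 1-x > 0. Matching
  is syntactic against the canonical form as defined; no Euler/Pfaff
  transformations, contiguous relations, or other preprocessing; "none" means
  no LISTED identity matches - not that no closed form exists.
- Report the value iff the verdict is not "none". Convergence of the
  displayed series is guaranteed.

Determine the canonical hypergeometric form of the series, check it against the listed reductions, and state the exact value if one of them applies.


This is -3/10 * 2F1(-5/2, 3; 13/2; -1) in reduced canonical form. Verdict at x = -1: Kummer (I3) matches (x = -1; c = 13/2 equals 1+a-b for upper {-5/2, 3}: listed pattern). Hence: (-2079/8192) * pi.

The tell: with t_0 = -3/10, the running product (C = -3/10) telescopes to a rising factorial.
Term ratio: r(k) = (-1) * (k-5/2) (k+3) / [(k+13/2) (k+1)] - poly over poly, x = (-1) from leading terms; C = -3/10 at k = 0.


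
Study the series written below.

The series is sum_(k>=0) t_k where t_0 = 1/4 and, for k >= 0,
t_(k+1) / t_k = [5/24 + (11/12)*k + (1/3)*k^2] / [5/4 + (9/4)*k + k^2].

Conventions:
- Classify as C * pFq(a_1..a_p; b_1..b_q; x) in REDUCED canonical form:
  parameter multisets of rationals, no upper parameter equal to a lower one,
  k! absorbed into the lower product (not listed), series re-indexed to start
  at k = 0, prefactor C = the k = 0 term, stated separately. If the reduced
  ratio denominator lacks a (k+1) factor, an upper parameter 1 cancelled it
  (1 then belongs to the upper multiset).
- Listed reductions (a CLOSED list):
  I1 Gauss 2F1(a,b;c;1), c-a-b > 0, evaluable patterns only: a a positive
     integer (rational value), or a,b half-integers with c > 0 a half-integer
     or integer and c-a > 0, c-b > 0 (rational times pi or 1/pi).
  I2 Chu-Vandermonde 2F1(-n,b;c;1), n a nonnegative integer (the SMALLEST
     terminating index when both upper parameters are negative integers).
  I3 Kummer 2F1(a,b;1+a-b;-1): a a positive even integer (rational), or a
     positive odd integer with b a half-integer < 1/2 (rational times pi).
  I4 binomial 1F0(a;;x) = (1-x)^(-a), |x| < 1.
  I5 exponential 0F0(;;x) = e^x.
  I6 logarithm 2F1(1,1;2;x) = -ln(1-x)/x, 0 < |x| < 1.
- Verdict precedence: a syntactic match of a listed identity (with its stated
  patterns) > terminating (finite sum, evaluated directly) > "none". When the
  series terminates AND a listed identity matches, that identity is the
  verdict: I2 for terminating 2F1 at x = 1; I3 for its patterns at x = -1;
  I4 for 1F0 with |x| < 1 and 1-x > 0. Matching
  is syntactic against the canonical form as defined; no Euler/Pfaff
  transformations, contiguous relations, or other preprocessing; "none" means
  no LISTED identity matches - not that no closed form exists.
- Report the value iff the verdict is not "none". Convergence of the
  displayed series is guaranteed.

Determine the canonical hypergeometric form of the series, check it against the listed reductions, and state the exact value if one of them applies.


Key observation: t_0 = 1/4 here, and roots of the ratio polynomials (prefactor 1/4) are the negated parameters.
Term ratio: r(k) = (1/3) * (k+1/4) (k+5/2) / [(k+5/4) (k+1)] - rational in k. x = (1/3); t_0 = 1/4; negate the roots.

Classification (C = 1/4): 2F1 with upper {1/4, 5/2}, lower {5/4}, argument x = 1/3. Verdict: none (x = 1/3): each listed identity misses the multisets {1/4, 5/2} ; {5/4}.


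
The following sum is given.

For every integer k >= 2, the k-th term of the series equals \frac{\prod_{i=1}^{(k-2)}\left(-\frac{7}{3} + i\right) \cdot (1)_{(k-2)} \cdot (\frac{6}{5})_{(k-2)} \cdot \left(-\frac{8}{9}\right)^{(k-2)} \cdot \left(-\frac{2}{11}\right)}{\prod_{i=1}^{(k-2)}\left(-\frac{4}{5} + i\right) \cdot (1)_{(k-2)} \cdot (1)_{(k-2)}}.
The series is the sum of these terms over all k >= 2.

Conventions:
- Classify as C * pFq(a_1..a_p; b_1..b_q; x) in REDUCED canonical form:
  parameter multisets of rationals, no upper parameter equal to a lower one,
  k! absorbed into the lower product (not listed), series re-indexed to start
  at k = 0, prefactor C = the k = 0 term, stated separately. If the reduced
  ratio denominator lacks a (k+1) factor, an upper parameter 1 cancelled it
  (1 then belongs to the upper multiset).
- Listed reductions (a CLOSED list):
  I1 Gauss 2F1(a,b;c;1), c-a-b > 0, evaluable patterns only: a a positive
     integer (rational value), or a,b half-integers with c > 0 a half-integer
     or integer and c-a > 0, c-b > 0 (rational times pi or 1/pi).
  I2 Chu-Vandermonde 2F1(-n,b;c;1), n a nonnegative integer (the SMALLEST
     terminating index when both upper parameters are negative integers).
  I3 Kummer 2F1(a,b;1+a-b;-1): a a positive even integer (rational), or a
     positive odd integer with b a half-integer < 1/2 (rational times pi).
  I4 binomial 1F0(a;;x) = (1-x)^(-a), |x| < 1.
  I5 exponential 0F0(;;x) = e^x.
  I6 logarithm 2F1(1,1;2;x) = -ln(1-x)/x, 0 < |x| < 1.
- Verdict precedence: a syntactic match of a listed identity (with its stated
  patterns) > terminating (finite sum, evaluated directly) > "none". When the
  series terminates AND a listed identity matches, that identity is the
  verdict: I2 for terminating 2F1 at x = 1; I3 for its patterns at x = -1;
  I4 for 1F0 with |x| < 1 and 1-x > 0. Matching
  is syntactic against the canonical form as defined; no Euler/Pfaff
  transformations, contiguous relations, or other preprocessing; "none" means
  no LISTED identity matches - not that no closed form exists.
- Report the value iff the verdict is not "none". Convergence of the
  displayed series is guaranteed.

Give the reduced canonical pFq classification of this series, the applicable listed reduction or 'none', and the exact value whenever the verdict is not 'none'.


First insight: with t_0 = -\frac{2}{11}, the lower running product (prefactor -2/11) is a rising factorial.
Term ratio: r(k) = -\frac{8}{9} * (k-\frac{4}{3}) (k+\frac{6}{5}) / [(k+\frac{1}{5}) (k+1)] - rational in k, leading ratio -\frac{8}{9}; with t_0 = -\frac{2}{11}, classification follows.

The series (x = -\frac{8}{9}) is 2F1: upper {-\frac{4}{3}, \frac{6}{5}}, lower {\frac{1}{5}}, prefactor -\frac{2}{11}. Verdict: none - this 2F1 at x = -\frac{8}{9} matches no listed pattern, and upper {-\frac{4}{3}, \frac{6}{5}} holds no stopper.


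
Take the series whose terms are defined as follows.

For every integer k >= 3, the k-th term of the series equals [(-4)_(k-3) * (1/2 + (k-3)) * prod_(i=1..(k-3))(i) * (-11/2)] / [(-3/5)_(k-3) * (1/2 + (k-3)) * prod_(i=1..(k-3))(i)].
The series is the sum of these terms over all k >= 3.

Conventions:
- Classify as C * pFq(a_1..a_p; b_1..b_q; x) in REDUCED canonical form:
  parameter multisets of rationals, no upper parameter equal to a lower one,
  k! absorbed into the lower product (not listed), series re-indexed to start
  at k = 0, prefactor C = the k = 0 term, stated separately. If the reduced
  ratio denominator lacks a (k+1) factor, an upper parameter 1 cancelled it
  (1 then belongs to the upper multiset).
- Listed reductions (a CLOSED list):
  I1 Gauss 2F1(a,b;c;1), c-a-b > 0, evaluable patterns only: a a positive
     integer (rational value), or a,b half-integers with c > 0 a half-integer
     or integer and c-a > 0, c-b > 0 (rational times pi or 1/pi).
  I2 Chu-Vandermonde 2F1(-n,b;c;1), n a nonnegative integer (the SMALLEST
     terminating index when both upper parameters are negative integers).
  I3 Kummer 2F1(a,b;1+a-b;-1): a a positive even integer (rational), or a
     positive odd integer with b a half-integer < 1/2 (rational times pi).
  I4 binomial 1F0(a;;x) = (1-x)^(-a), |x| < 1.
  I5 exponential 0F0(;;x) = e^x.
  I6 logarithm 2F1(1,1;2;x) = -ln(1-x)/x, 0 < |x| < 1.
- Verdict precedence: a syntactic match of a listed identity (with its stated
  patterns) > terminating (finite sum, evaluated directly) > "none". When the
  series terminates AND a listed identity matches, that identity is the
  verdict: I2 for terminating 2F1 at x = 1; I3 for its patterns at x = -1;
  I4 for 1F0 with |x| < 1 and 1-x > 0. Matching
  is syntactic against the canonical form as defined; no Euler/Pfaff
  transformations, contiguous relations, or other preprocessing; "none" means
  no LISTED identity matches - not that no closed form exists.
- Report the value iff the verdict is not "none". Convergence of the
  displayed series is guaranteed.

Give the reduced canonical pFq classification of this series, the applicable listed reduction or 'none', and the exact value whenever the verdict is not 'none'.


This is -11/2 * 2F1(-4, 1; -3/5; 1) in reduced canonical form. Verdict: Chu-Vandermonde (I2) applies (terminating 2F1 at x = 1 with n = 4, b = 1, c = -3/5). Exact value: 11/3.

First insight: t_0 = -11/2 here, and striking the common factor k + 1/2 reduces the term (prefactor -11/2).
Consecutive-term ratio: r(k) = 1 * (k-4) (k+1) / [(k-3/5) (k+1)] ; factor over Q: parameters, x = 1, and C = -11/2.


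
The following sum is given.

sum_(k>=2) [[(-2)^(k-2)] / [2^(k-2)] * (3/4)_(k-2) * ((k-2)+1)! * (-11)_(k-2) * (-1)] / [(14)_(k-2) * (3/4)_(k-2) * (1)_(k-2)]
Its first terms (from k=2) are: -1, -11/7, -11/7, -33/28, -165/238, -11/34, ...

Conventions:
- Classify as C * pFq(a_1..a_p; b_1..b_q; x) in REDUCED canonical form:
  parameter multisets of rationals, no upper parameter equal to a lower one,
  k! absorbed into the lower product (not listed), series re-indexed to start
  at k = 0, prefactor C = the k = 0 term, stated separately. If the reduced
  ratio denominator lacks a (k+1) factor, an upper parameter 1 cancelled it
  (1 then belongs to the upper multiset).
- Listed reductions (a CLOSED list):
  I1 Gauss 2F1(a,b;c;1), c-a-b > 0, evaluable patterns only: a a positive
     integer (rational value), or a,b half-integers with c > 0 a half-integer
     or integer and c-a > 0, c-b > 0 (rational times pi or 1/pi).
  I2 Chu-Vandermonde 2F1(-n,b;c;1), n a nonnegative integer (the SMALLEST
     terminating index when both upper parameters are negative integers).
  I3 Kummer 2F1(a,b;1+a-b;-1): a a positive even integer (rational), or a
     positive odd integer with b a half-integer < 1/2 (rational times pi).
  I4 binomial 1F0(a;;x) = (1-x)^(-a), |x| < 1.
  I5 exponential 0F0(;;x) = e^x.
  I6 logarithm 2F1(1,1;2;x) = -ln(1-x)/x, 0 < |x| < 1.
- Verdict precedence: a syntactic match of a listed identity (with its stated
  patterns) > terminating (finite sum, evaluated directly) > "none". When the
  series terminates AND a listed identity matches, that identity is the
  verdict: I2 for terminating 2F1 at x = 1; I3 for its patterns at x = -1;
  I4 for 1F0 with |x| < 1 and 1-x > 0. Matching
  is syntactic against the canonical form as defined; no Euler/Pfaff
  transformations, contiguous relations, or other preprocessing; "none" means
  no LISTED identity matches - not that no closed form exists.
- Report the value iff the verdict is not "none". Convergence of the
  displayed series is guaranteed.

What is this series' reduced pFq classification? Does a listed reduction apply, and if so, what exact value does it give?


This is -1 * 2F1(-11, 2; 14; -1) in reduced canonical form. Verdict (x = -1): Kummer (I3) applies (x = -1; c = 14 equals 1+a-b for upper {-11, 2}: listed pattern). Exact value: -13/2.

Structural cue: with t_0 = -1, the parameter 3/4 appears in both the upper and lower lists and cancels.
Ratio: r(k) = (-1) * (k-11) (k+2) / [(k+14) (k+1)] - rational in k. x = (-1); t_0 = -1; negate the roots.
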